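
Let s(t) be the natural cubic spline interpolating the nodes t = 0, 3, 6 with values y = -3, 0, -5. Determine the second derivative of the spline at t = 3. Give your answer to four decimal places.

-1.3333

With M_i denoting the second derivative at x_i, h_i = 3, 3, and Δ_i = (y_(i+1) − y_i)/h_i = 1, -5/3:
  3·M_0 + 12·M_1 + 3·M_2 = 6(Δ_1 - Δ_0) = -16
Natural end conditions: M_0 = M_2 = 0.
Solving: M_0 = 0, M_1 = -4/3, M_2 = 0.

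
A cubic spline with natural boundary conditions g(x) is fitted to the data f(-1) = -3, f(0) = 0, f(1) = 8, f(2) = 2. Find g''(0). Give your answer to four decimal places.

13.6000

With M_i denoting the second derivative at x_i, h_i = 1, 1, 1, and Δ_i = (y_(i+1) − y_i)/h_i = 3, 8, -6:
  1·M_0 + 4·M_1 + 1·M_2 = 6(Δ_1 - Δ_0) = 30
  1·M_1 + 4·M_2 + 1·M_3 = 6(Δ_2 - Δ_1) = -84
Natural end conditions: M_0 = M_3 = 0.
Hence M_0 = 0, M_1 = 68/5, M_2 = -122/5, M_3 = 0.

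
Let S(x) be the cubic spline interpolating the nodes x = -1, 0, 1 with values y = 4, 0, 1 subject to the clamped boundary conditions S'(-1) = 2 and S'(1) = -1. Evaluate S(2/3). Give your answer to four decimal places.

0.7037

Let σ_i = S''(x_i). Step sizes h_i = 1, 1; slopes of the chords Δ_i = (y_(i+1) - y_i)/h_i = -4, 1.
  1·σ_0 + 4·σ_1 + 1·σ_2 = 6(Δ_1 - Δ_0) = 30
Clamped end conditions give two more equations: 2h_0·σ_0 + h_0·σ_1 = 6(Δ_0 - S'(-1)) = -36 and h_1·σ_1 + 2h_1·σ_2 = 6(S'(1) - Δ_1) = -12.
Solving: σ_0 = -27, σ_1 = 18, σ_2 = -15.
On [0, 1], S(x) = 0 - 5/2·x + 9·x² - 11/2·x³.
With x = 2/3: S(2/3) = 19/27.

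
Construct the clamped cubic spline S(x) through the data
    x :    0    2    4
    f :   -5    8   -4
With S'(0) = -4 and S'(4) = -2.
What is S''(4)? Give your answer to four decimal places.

Put M_i = S'' at the i-th knot. Here h = (2, 2) and Δ = (13/2, -6), so the interior equations h_(i-1)·M_(i-1) + 2(h_(i-1)+h_i)·M_i + h_i·M_(i+1) = 6(Δ_i − Δ_(i-1)) read
  2·M_0 + 8·M_1 + 2·M_2 = 6(Δ_1 - Δ_0) = -75
Clamped end conditions give two more equations: 2h_0·M_0 + h_0·M_1 = 6(Δ_0 - S'(0)) = 63 and h_1·M_1 + 2h_1·M_2 = 6(S'(4) - Δ_1) = 24.
Solving the tridiagonal system: M_0 = 205/8, M_1 = -79/4, M_2 = 127/8.

15.8750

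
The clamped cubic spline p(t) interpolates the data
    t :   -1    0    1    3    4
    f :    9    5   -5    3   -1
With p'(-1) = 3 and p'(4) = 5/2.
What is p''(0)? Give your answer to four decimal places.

Put σ_i = p'' at the i-th knot. Here h = (1, 1, 2, 1) and Δ = (-4, -10, 4, -4), so the interior equations h_(i-1)·σ_(i-1) + 2(h_(i-1)+h_i)·σ_i + h_i·σ_(i+1) = 6(Δ_i − Δ_(i-1)) read
  1·σ_0 + 4·σ_1 + 1·σ_2 = 6(Δ_1 - Δ_0) = -36
  1·σ_1 + 6·σ_2 + 2·σ_3 = 6(Δ_2 - Δ_1) = 84
  2·σ_2 + 6·σ_3 + 1·σ_4 = 6(Δ_3 - Δ_2) = -48
Clamped end conditions give two more equations: 2h_0·σ_0 + h_0·σ_1 = 6(Δ_0 - p'(-1)) = -42 and h_3·σ_3 + 2h_3·σ_4 = 6(p'(4) - Δ_3) = 39.
Solving: σ_0 = -125/8, σ_1 = -43/4, σ_2 = 181/8, σ_3 = -41/2, σ_4 = 119/4.

-10.7500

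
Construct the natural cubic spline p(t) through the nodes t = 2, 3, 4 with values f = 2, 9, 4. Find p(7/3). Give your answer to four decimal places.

Put σ_i = p'' at the i-th knot. Here h = (1, 1) and Δ = (7, -5), so the interior equations h_(i-1)·σ_(i-1) + 2(h_(i-1)+h_i)·σ_i + h_i·σ_(i+1) = 6(Δ_i − Δ_(i-1)) read
  1·σ_0 + 4·σ_1 + 1·σ_2 = 6(Δ_1 - Δ_0) = -72
Natural end conditions: σ_0 = σ_2 = 0.
Hence σ_0 = 0, σ_1 = -18, σ_2 = 0.
On [2, 3], p(t) = 2 + 10·(t - 2) + 0·(t - 2)² - 3·(t - 2)³.
With (t - 2) = 1/3: p(7/3) = 47/9.

5.2222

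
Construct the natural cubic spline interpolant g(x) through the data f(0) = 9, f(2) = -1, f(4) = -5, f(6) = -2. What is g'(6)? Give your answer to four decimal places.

Put m_i = g'' at the i-th knot. Here h = (2, 2, 2) and Δ = (-5, -2, 3/2), so the interior equations h_(i-1)·m_(i-1) + 2(h_(i-1)+h_i)·m_i + h_i·m_(i+1) = 6(Δ_i − Δ_(i-1)) read
  2·m_0 + 8·m_1 + 2·m_2 = 6(Δ_1 - Δ_0) = 18
  2·m_1 + 8·m_2 + 2·m_3 = 6(Δ_2 - Δ_1) = 21
Natural end conditions: m_0 = m_3 = 0.
Solving: m_0 = 0, m_1 = 17/10, m_2 = 11/5, m_3 = 0.
On [4, 6], g'(x) = b_2 + 2c_2·(x - 4) + 3d_2·(x - 4)² with b_2 = Δ_2 - h_2(2m_2 + m_3)/6 = 1/30, c_2 = m_2/2 = 11/10, d_2 = (m_3 - m_2)/(6h_2) = -11/60. So g'(6) = 67/30.

2.2333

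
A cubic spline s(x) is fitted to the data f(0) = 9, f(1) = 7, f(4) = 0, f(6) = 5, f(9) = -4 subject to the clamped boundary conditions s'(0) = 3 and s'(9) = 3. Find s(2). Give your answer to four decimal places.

Let M_i = s''(x_i). Step sizes h_i = 1, 3, 2, 3; slopes of the chords Δ_i = (y_(i+1) - y_i)/h_i = -2, -7/3, 5/2, -3.
  1·M_0 + 8·M_1 + 3·M_2 = 6(Δ_1 - Δ_0) = -2
  3·M_1 + 10·M_2 + 2·M_3 = 6(Δ_2 - Δ_1) = 29
  2·M_2 + 10·M_3 + 3·M_4 = 6(Δ_3 - Δ_2) = -33
Clamped end conditions give two more equations: 2h_0·M_0 + h_0·M_1 = 6(Δ_0 - s'(0)) = -30 and h_3·M_3 + 2h_3·M_4 = 6(s'(9) - Δ_3) = 36.
Solving the tridiagonal system: M_0 = -10625/708, M_1 = 5/354, M_2 = 3043/708, M_3 = -1241/177, M_4 = 3365/354.
On [1, 4], s(x) = 7 - 6367/1416·(x - 1) + 5/708·(x - 1)² + 337/1416·(x - 1)³.
With (x - 1) = 1: s(2) = 973/354.

2.7486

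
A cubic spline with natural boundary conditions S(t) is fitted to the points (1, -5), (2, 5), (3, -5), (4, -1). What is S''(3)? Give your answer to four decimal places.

Let σ_i = S''(x_i). Step sizes h_i = 1, 1, 1; slopes of the chords Δ_i = (y_(i+1) - y_i)/h_i = 10, -10, 4.
  1·σ_0 + 4·σ_1 + 1·σ_2 = 6(Δ_1 - Δ_0) = -120
  1·σ_1 + 4·σ_2 + 1·σ_3 = 6(Δ_2 - Δ_1) = 84
Natural end conditions: σ_0 = σ_3 = 0.
Hence σ_0 = 0, σ_1 = -188/5, σ_2 = 152/5, σ_3 = 0.

30.4000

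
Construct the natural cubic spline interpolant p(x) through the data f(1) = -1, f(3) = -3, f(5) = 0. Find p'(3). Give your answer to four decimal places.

Write m_i for p''(x_i). With h_i = 2, 2 and divided differences Δ_i = -1, 3/2, the continuity of p' gives the tridiagonal system
  2·m_0 + 8·m_1 + 2·m_2 = 6(Δ_1 - Δ_0) = 15
Natural end conditions: m_0 = m_2 = 0.
Solving the tridiagonal system: m_0 = 0, m_1 = 15/8, m_2 = 0.
On [3, 5], p'(x) = b_1 + 2c_1·(x - 3) + 3d_1·(x - 3)² with b_1 = Δ_1 - h_1(2m_1 + m_2)/6 = 1/4, c_1 = m_1/2 = 15/16, d_1 = (m_2 - m_1)/(6h_1) = -5/32. So p'(3) = 1/4.

0.2500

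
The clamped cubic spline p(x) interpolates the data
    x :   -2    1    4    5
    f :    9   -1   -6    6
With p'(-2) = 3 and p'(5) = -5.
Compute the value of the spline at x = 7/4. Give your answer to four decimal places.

-7.5696

Let M_i = p''(x_i). Step sizes h_i = 3, 3, 1; slopes of the chords Δ_i = (y_(i+1) - y_i)/h_i = -10/3, -5/3, 12.
  3·M_0 + 12·M_1 + 3·M_2 = 6(Δ_1 - Δ_0) = 10
  3·M_1 + 8·M_2 + 1·M_3 = 6(Δ_2 - Δ_1) = 82
Clamped end conditions give two more equations: 2h_0·M_0 + h_0·M_1 = 6(Δ_0 - p'(-2)) = -38 and h_2·M_2 + 2h_2·M_3 = 6(p'(5) - Δ_2) = -102.
Forward elimination and back-substitution give M_0 = -156/31, M_1 = -242/93, M_2 = 582/31, M_3 = -1872/31.
On [1, 4], p(x) = -1 - 262/31·(x - 1) - 121/93·(x - 1)² + 994/837·(x - 1)³.
With (x - 1) = 3/4: p(7/4) = -7509/992.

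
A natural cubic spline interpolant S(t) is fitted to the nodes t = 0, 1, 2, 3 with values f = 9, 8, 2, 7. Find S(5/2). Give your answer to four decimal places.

3.2750

Let M_i = S''(x_i). Step sizes h_i = 1, 1, 1; slopes of the chords Δ_i = (y_(i+1) - y_i)/h_i = -1, -6, 5.
  1·M_0 + 4·M_1 + 1·M_2 = 6(Δ_1 - Δ_0) = -30
  1·M_1 + 4·M_2 + 1·M_3 = 6(Δ_2 - Δ_1) = 66
Natural end conditions: M_0 = M_3 = 0.
Solving the tridiagonal system: M_0 = 0, M_1 = -62/5, M_2 = 98/5, M_3 = 0.
On [2, 3], S(t) = 2 - 23/15·(t - 2) + 49/5·(t - 2)² - 49/15·(t - 2)³.
With (t - 2) = 1/2: S(5/2) = 131/40.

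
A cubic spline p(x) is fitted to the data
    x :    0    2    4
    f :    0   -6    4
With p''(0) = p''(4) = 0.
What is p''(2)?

6

With σ_i denoting the second derivative at x_i, h_i = 2, 2, and Δ_i = (y_(i+1) − y_i)/h_i = -3, 5:
  2·σ_0 + 8·σ_1 + 2·σ_2 = 6(Δ_1 - Δ_0) = 48
Natural end conditions: σ_0 = σ_2 = 0.
Forward elimination and back-substitution give σ_0 = 0, σ_1 = 6, σ_2 = 0.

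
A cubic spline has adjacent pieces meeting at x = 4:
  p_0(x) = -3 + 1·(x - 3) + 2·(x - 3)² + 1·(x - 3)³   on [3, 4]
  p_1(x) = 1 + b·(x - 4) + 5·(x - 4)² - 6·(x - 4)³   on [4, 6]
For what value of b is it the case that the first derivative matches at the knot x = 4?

8

p_0'(x) = 1 + 4·(x - 3) + 3·(x - 3)², so p_0'(4) = 8. On the right, p_1'(4) = b, so b = 8.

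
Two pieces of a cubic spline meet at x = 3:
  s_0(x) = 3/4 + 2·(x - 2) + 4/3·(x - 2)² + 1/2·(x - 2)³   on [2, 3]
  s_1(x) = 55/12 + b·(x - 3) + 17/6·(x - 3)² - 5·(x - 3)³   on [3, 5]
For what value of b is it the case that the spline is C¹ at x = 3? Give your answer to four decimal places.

6.1667

s_0'(x) = 2 + 8/3·(x - 2) + 3/2·(x - 2)², so s_0'(3) = 37/6. On the right, s_1'(3) = b, so b = 37/6.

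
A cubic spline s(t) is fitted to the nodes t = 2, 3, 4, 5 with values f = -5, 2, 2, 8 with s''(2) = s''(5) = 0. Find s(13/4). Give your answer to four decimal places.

2.2594

With M_i denoting the second derivative at x_i, h_i = 1, 1, 1, and Δ_i = (y_(i+1) − y_i)/h_i = 7, 0, 6:
  1·M_0 + 4·M_1 + 1·M_2 = 6(Δ_1 - Δ_0) = -42
  1·M_1 + 4·M_2 + 1·M_3 = 6(Δ_2 - Δ_1) = 36
Natural end conditions: M_0 = M_3 = 0.
Solving: M_0 = 0, M_1 = -68/5, M_2 = 62/5, M_3 = 0.
On [3, 4], s(t) = 2 + 37/15·(t - 3) - 34/5·(t - 3)² + 13/3·(t - 3)³.
With (t - 3) = 1/4: s(13/4) = 723/320.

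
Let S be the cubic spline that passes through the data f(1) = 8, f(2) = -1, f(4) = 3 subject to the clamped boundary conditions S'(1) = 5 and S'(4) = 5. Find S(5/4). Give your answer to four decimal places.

Let σ_i = S''(x_i). Step sizes h_i = 1, 2; slopes of the chords Δ_i = (y_(i+1) - y_i)/h_i = -9, 2.
  1·σ_0 + 6·σ_1 + 2·σ_2 = 6(Δ_1 - Δ_0) = 66
Clamped end conditions give two more equations: 2h_0·σ_0 + h_0·σ_1 = 6(Δ_0 - S'(1)) = -84 and h_1·σ_1 + 2h_1·σ_2 = 6(S'(4) - Δ_1) = 18.
Solving the tridiagonal system: σ_0 = -53, σ_1 = 22, σ_2 = -13/2.
On [1, 2], S(t) = 8 + 5·(t - 1) - 53/2·(t - 1)² + 25/2·(t - 1)³.
With (t - 1) = 1/4: S(5/4) = 997/128.

7.7891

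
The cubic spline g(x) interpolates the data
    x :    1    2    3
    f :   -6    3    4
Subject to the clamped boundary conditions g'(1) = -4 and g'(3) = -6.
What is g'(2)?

10

Let m_i = g''(x_i). Step sizes h_i = 1, 1; slopes of the chords Δ_i = (y_(i+1) - y_i)/h_i = 9, 1.
  1·m_0 + 4·m_1 + 1·m_2 = 6(Δ_1 - Δ_0) = -48
Clamped end conditions give two more equations: 2h_0·m_0 + h_0·m_1 = 6(Δ_0 - g'(1)) = 78 and h_1·m_1 + 2h_1·m_2 = 6(g'(3) - Δ_1) = -42.
Solving: m_0 = 50, m_1 = -22, m_2 = -10.
On [2, 3], g'(x) = b_1 + 2c_1·(x - 2) + 3d_1·(x - 2)² with b_1 = Δ_1 - h_1(2m_1 + m_2)/6 = 10, c_1 = m_1/2 = -11, d_1 = (m_2 - m_1)/(6h_1) = 2. So g'(2) = 10.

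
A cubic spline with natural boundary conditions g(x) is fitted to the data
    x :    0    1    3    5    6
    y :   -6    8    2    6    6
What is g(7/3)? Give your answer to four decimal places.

5.5111

With m_i denoting the second derivative at x_i, h_i = 1, 2, 2, 1, and Δ_i = (y_(i+1) − y_i)/h_i = 14, -3, 2, 0:
  1·m_0 + 6·m_1 + 2·m_2 = 6(Δ_1 - Δ_0) = -102
  2·m_1 + 8·m_2 + 2·m_3 = 6(Δ_2 - Δ_1) = 30
  2·m_2 + 6·m_3 + 1·m_4 = 6(Δ_3 - Δ_2) = -12
Natural end conditions: m_0 = m_4 = 0.
Solving the tridiagonal system: m_0 = 0, m_1 = -102/5, m_2 = 51/5, m_3 = -27/5, m_4 = 0.
On [1, 3], g(x) = 8 + 36/5·(x - 1) - 51/5·(x - 1)² + 51/20·(x - 1)³.
With (x - 1) = 4/3: g(7/3) = 248/45.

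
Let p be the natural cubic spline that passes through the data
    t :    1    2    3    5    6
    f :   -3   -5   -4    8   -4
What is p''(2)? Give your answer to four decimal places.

1.4754

With σ_i denoting the second derivative at x_i, h_i = 1, 1, 2, 1, and Δ_i = (y_(i+1) − y_i)/h_i = -2, 1, 6, -12:
  1·σ_0 + 4·σ_1 + 1·σ_2 = 6(Δ_1 - Δ_0) = 18
  1·σ_1 + 6·σ_2 + 2·σ_3 = 6(Δ_2 - Δ_1) = 30
  2·σ_2 + 6·σ_3 + 1·σ_4 = 6(Δ_3 - Δ_2) = -108
Natural end conditions: σ_0 = σ_4 = 0.
Solving: σ_0 = 0, σ_1 = 90/61, σ_2 = 738/61, σ_3 = -1344/61, σ_4 = 0.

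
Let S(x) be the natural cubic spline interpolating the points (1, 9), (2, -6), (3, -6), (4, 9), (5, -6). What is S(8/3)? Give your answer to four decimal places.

With M_i denoting the second derivative at x_i, h_i = 1, 1, 1, 1, and Δ_i = (y_(i+1) − y_i)/h_i = -15, 0, 15, -15:
  1·M_0 + 4·M_1 + 1·M_2 = 6(Δ_1 - Δ_0) = 90
  1·M_1 + 4·M_2 + 1·M_3 = 6(Δ_2 - Δ_1) = 90
  1·M_2 + 4·M_3 + 1·M_4 = 6(Δ_3 - Δ_2) = -180
Natural end conditions: M_0 = M_4 = 0.
Solving: M_0 = 0, M_1 = 405/28, M_2 = 225/7, M_3 = -1485/28, M_4 = 0.
On [2, 3], S(x) = -6 - 285/28·(x - 2) + 405/56·(x - 2)² + 165/56·(x - 2)³.
With (x - 2) = 2/3: S(8/3) = -548/63.

-8.6984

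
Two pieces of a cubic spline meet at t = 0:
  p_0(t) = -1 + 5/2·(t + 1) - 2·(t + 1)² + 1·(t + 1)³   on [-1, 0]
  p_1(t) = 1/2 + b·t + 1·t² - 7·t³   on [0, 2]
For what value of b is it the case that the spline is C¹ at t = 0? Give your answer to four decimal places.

p_0'(t) = 5/2 - 4·(t + 1) + 3·(t + 1)², so p_0'(0) = 3/2. On the right, p_1'(0) = b, so b = 3/2.

1.5000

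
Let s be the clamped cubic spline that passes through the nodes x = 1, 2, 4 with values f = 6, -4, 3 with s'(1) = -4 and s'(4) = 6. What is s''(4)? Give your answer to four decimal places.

Let M_i = s''(x_i). Step sizes h_i = 1, 2; slopes of the chords Δ_i = (y_(i+1) - y_i)/h_i = -10, 7/2.
  1·M_0 + 6·M_1 + 2·M_2 = 6(Δ_1 - Δ_0) = 81
Clamped end conditions give two more equations: 2h_0·M_0 + h_0·M_1 = 6(Δ_0 - s'(1)) = -36 and h_1·M_1 + 2h_1·M_2 = 6(s'(4) - Δ_1) = 15.
Solving: M_0 = -169/6, M_1 = 61/3, M_2 = -77/12.

-6.4167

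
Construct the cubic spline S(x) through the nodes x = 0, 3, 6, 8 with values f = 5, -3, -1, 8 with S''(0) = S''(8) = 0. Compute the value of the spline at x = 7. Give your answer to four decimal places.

3.0135

With σ_i denoting the second derivative at x_i, h_i = 3, 3, 2, and Δ_i = (y_(i+1) − y_i)/h_i = -8/3, 2/3, 9/2:
  3·σ_0 + 12·σ_1 + 3·σ_2 = 6(Δ_1 - Δ_0) = 20
  3·σ_1 + 10·σ_2 + 2·σ_3 = 6(Δ_2 - Δ_1) = 23
Natural end conditions: σ_0 = σ_3 = 0.
Solving the tridiagonal system: σ_0 = 0, σ_1 = 131/111, σ_2 = 72/37, σ_3 = 0.
On [6, 8], S(x) = -1 + 237/74·(x - 6) + 36/37·(x - 6)² - 6/37·(x - 6)³.
With (x - 6) = 1: S(7) = 223/74.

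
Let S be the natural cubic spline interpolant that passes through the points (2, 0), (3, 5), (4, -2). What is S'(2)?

With m_i denoting the second derivative at x_i, h_i = 1, 1, and Δ_i = (y_(i+1) − y_i)/h_i = 5, -7:
  1·m_0 + 4·m_1 + 1·m_2 = 6(Δ_1 - Δ_0) = -72
Natural end conditions: m_0 = m_2 = 0.
Solving: m_0 = 0, m_1 = -18, m_2 = 0.
On [2, 3], S'(t) = b_0 + 2c_0·(t - 2) + 3d_0·(t - 2)² with b_0 = Δ_0 - h_0(2m_0 + m_1)/6 = 8, c_0 = m_0/2 = 0, d_0 = (m_1 - m_0)/(6h_0) = -3. So S'(2) = 8.

8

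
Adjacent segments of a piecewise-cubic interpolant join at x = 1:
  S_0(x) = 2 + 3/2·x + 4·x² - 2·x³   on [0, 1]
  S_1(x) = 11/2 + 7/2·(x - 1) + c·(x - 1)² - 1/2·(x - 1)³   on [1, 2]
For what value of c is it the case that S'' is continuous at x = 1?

S_0''(x) = 8 - 12·x, so S_0''(1) = -4. On the right, S_1''(1) = 2c, so c = -2.

-2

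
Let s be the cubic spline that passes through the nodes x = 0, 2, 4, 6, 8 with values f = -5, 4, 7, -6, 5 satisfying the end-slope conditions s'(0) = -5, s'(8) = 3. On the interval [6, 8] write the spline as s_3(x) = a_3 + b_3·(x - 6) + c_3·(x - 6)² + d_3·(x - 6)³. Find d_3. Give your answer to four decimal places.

Write M_i for s''(x_i). With h_i = 2, 2, 2, 2 and divided differences Δ_i = 9/2, 3/2, -13/2, 11/2, the continuity of s' gives the tridiagonal system
  2·M_0 + 8·M_1 + 2·M_2 = 6(Δ_1 - Δ_0) = -18
  2·M_1 + 8·M_2 + 2·M_3 = 6(Δ_2 - Δ_1) = -48
  2·M_2 + 8·M_3 + 2·M_4 = 6(Δ_3 - Δ_2) = 72
Clamped end conditions give two more equations: 2h_0·M_0 + h_0·M_1 = 6(Δ_0 - s'(0)) = 57 and h_3·M_3 + 2h_3·M_4 = 6(s'(8) - Δ_3) = -15.
Solving the tridiagonal system: M_0 = 131/8, M_1 = -17/4, M_2 = -67/8, M_3 = 55/4, M_4 = -85/8.
On [6, 8], with s_3(x) = a_3 + b_3·(x - 6) + c_3·(x - 6)² + d_3·(x - 6)³: c_3 = M_3/2 = 55/8, d_3 = (M_4 - M_3)/(6h_3) = -65/32, b_3 = Δ_3 - h_3(2M_3 + M_4)/6 = -1/8.

-2.0313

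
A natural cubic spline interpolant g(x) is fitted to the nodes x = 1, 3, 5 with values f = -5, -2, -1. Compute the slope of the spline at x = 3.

Put M_i = g'' at the i-th knot. Here h = (2, 2) and Δ = (3/2, 1/2), so the interior equations h_(i-1)·M_(i-1) + 2(h_(i-1)+h_i)·M_i + h_i·M_(i+1) = 6(Δ_i − Δ_(i-1)) read
  2·M_0 + 8·M_1 + 2·M_2 = 6(Δ_1 - Δ_0) = -6
Natural end conditions: M_0 = M_2 = 0.
Solving: M_0 = 0, M_1 = -3/4, M_2 = 0.
On [3, 5], g'(x) = b_1 + 2c_1·(x - 3) + 3d_1·(x - 3)² with b_1 = Δ_1 - h_1(2M_1 + M_2)/6 = 1, c_1 = M_1/2 = -3/8, d_1 = (M_2 - M_1)/(6h_1) = 1/16. So g'(3) = 1.

1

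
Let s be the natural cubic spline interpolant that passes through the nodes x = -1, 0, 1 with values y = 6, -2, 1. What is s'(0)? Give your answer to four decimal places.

With σ_i denoting the second derivative at x_i, h_i = 1, 1, and Δ_i = (y_(i+1) − y_i)/h_i = -8, 3:
  1·σ_0 + 4·σ_1 + 1·σ_2 = 6(Δ_1 - Δ_0) = 66
Natural end conditions: σ_0 = σ_2 = 0.
Forward elimination and back-substitution give σ_0 = 0, σ_1 = 33/2, σ_2 = 0.
On [0, 1], s'(x) = b_1 + 2c_1·x + 3d_1·x² with b_1 = Δ_1 - h_1(2σ_1 + σ_2)/6 = -5/2, c_1 = σ_1/2 = 33/4, d_1 = (σ_2 - σ_1)/(6h_1) = -11/4. So s'(0) = -5/2.

-2.5000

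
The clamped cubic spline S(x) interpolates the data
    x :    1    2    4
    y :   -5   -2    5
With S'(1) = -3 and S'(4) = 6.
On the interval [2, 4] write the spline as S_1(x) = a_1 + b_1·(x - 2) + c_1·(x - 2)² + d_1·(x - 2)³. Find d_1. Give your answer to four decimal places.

Put σ_i = S'' at the i-th knot. Here h = (1, 2) and Δ = (3, 7/2), so the interior equations h_(i-1)·σ_(i-1) + 2(h_(i-1)+h_i)·σ_i + h_i·σ_(i+1) = 6(Δ_i − Δ_(i-1)) read
  1·σ_0 + 6·σ_1 + 2·σ_2 = 6(Δ_1 - Δ_0) = 3
Clamped end conditions give two more equations: 2h_0·σ_0 + h_0·σ_1 = 6(Δ_0 - S'(1)) = 36 and h_1·σ_1 + 2h_1·σ_2 = 6(S'(4) - Δ_1) = 15.
Solving: σ_0 = 41/2, σ_1 = -5, σ_2 = 25/4.
On [2, 4], with S_1(x) = a_1 + b_1·(x - 2) + c_1·(x - 2)² + d_1·(x - 2)³: c_1 = σ_1/2 = -5/2, d_1 = (σ_2 - σ_1)/(6h_1) = 15/16, b_1 = Δ_1 - h_1(2σ_1 + σ_2)/6 = 19/4.

0.9375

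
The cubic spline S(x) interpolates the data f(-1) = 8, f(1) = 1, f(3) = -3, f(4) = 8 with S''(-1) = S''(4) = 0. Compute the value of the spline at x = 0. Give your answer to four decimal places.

5.0795

With m_i denoting the second derivative at x_i, h_i = 2, 2, 1, and Δ_i = (y_(i+1) − y_i)/h_i = -7/2, -2, 11:
  2·m_0 + 8·m_1 + 2·m_2 = 6(Δ_1 - Δ_0) = 9
  2·m_1 + 6·m_2 + 1·m_3 = 6(Δ_2 - Δ_1) = 78
Natural end conditions: m_0 = m_3 = 0.
Forward elimination and back-substitution give m_0 = 0, m_1 = -51/22, m_2 = 303/22, m_3 = 0.
On [-1, 1], S(x) = 8 - 30/11·(x + 1) + 0·(x + 1)² - 17/88·(x + 1)³.
With (x + 1) = 1: S(0) = 447/88.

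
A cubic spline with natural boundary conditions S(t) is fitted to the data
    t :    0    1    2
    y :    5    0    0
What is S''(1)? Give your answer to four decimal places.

Let σ_i = S''(x_i). Step sizes h_i = 1, 1; slopes of the chords Δ_i = (y_(i+1) - y_i)/h_i = -5, 0.
  1·σ_0 + 4·σ_1 + 1·σ_2 = 6(Δ_1 - Δ_0) = 30
Natural end conditions: σ_0 = σ_2 = 0.
Hence σ_0 = 0, σ_1 = 15/2, σ_2 = 0.

7.5000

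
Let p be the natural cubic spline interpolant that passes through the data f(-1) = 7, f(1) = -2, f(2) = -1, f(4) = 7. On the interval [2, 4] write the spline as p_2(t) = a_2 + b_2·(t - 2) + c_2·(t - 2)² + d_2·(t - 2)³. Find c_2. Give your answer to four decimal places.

1.0714

With M_i denoting the second derivative at x_i, h_i = 2, 1, 2, and Δ_i = (y_(i+1) − y_i)/h_i = -9/2, 1, 4:
  2·M_0 + 6·M_1 + 1·M_2 = 6(Δ_1 - Δ_0) = 33
  1·M_1 + 6·M_2 + 2·M_3 = 6(Δ_2 - Δ_1) = 18
Natural end conditions: M_0 = M_3 = 0.
Solving the tridiagonal system: M_0 = 0, M_1 = 36/7, M_2 = 15/7, M_3 = 0.
On [2, 4], with p_2(t) = a_2 + b_2·(t - 2) + c_2·(t - 2)² + d_2·(t - 2)³: c_2 = M_2/2 = 15/14, d_2 = (M_3 - M_2)/(6h_2) = -5/28, b_2 = Δ_2 - h_2(2M_2 + M_3)/6 = 18/7.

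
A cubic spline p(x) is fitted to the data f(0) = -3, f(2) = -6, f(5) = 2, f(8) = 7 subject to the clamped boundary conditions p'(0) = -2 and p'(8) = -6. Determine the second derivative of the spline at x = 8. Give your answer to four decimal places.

-8.1491

Put m_i = p'' at the i-th knot. Here h = (2, 3, 3) and Δ = (-3/2, 8/3, 5/3), so the interior equations h_(i-1)·m_(i-1) + 2(h_(i-1)+h_i)·m_i + h_i·m_(i+1) = 6(Δ_i − Δ_(i-1)) read
  2·m_0 + 10·m_1 + 3·m_2 = 6(Δ_1 - Δ_0) = 25
  3·m_1 + 12·m_2 + 3·m_3 = 6(Δ_2 - Δ_1) = -6
Clamped end conditions give two more equations: 2h_0·m_0 + h_0·m_1 = 6(Δ_0 - p'(0)) = 3 and h_2·m_2 + 2h_2·m_3 = 6(p'(8) - Δ_2) = -46.
Forward elimination and back-substitution give m_0 = -15/38, m_1 = 87/38, m_2 = 55/57, m_3 = -929/114.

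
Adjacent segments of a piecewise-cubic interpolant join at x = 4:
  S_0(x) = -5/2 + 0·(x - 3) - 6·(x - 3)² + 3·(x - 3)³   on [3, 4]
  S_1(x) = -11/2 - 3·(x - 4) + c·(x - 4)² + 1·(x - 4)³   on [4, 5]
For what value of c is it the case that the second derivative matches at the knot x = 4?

S_0''(x) = -12 + 18·(x - 3), so S_0''(4) = 6. On the right, S_1''(4) = 2c, so c = 3.

3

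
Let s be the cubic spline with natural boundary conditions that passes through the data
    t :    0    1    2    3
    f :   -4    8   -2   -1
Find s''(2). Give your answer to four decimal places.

With m_i denoting the second derivative at x_i, h_i = 1, 1, 1, and Δ_i = (y_(i+1) − y_i)/h_i = 12, -10, 1:
  1·m_0 + 4·m_1 + 1·m_2 = 6(Δ_1 - Δ_0) = -132
  1·m_1 + 4·m_2 + 1·m_3 = 6(Δ_2 - Δ_1) = 66
Natural end conditions: m_0 = m_3 = 0.
Hence m_0 = 0, m_1 = -198/5, m_2 = 132/5, m_3 = 0.

26.4000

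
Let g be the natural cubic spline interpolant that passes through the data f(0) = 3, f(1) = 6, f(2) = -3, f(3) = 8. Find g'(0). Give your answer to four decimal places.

7.5333

Let M_i = g''(x_i). Step sizes h_i = 1, 1, 1; slopes of the chords Δ_i = (y_(i+1) - y_i)/h_i = 3, -9, 11.
  1·M_0 + 4·M_1 + 1·M_2 = 6(Δ_1 - Δ_0) = -72
  1·M_1 + 4·M_2 + 1·M_3 = 6(Δ_2 - Δ_1) = 120
Natural end conditions: M_0 = M_3 = 0.
Solving the tridiagonal system: M_0 = 0, M_1 = -136/5, M_2 = 184/5, M_3 = 0.
On [0, 1], g'(t) = b_0 + 2c_0·t + 3d_0·t² with b_0 = Δ_0 - h_0(2M_0 + M_1)/6 = 113/15, c_0 = M_0/2 = 0, d_0 = (M_1 - M_0)/(6h_0) = -68/15. So g'(0) = 113/15.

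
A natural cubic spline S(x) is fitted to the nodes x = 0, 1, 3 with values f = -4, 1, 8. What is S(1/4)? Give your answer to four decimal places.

-2.6914

With M_i denoting the second derivative at x_i, h_i = 1, 2, and Δ_i = (y_(i+1) − y_i)/h_i = 5, 7/2:
  1·M_0 + 6·M_1 + 2·M_2 = 6(Δ_1 - Δ_0) = -9
Natural end conditions: M_0 = M_2 = 0.
Solving: M_0 = 0, M_1 = -3/2, M_2 = 0.
On [0, 1], S(x) = -4 + 21/4·x + 0·x² - 1/4·x³.
With x = 1/4: S(1/4) = -689/256.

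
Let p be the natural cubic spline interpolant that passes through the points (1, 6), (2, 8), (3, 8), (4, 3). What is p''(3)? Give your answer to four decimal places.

-7.2000

Let M_i = p''(x_i). Step sizes h_i = 1, 1, 1; slopes of the chords Δ_i = (y_(i+1) - y_i)/h_i = 2, 0, -5.
  1·M_0 + 4·M_1 + 1·M_2 = 6(Δ_1 - Δ_0) = -12
  1·M_1 + 4·M_2 + 1·M_3 = 6(Δ_2 - Δ_1) = -30
Natural end conditions: M_0 = M_3 = 0.
Solving: M_0 = 0, M_1 = -6/5, M_2 = -36/5, M_3 = 0.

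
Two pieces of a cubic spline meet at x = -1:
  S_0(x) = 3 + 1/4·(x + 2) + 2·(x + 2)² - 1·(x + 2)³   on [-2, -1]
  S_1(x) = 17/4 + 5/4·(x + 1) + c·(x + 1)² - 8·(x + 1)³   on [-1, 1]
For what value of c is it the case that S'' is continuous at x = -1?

S_0''(x) = 4 - 6·(x + 2), so S_0''(-1) = -2. On the right, S_1''(-1) = 2c, so c = -1.

-1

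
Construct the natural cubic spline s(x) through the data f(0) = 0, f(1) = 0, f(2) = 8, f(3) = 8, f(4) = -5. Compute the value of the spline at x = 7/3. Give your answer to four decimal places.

With M_i denoting the second derivative at x_i, h_i = 1, 1, 1, 1, and Δ_i = (y_(i+1) − y_i)/h_i = 0, 8, 0, -13:
  1·M_0 + 4·M_1 + 1·M_2 = 6(Δ_1 - Δ_0) = 48
  1·M_1 + 4·M_2 + 1·M_3 = 6(Δ_2 - Δ_1) = -48
  1·M_2 + 4·M_3 + 1·M_4 = 6(Δ_3 - Δ_2) = -78
Natural end conditions: M_0 = M_4 = 0.
Solving the tridiagonal system: M_0 = 0, M_1 = 417/28, M_2 = -81/7, M_3 = -465/28, M_4 = 0.
On [2, 3], s(x) = 8 + 53/8·(x - 2) - 81/14·(x - 2)² - 47/56·(x - 2)³.
With (x - 2) = 1/3: s(7/3) = 1802/189.

9.5344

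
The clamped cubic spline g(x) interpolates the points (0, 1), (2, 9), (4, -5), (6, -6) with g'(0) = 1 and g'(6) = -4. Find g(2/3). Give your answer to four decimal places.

With σ_i denoting the second derivative at x_i, h_i = 2, 2, 2, and Δ_i = (y_(i+1) − y_i)/h_i = 4, -7, -1/2:
  2·σ_0 + 8·σ_1 + 2·σ_2 = 6(Δ_1 - Δ_0) = -66
  2·σ_1 + 8·σ_2 + 2·σ_3 = 6(Δ_2 - Δ_1) = 39
Clamped end conditions give two more equations: 2h_0·σ_0 + h_0·σ_1 = 6(Δ_0 - g'(0)) = 18 and h_2·σ_2 + 2h_2·σ_3 = 6(g'(6) - Δ_2) = -21.
Solving: σ_0 = 343/30, σ_1 = -208/15, σ_2 = 331/30, σ_3 = -323/30.
On [0, 2], g(x) = 1 + 1·x + 343/60·x² - 253/120·x³.
With x = 2/3: g(2/3) = 1451/405.

3.5827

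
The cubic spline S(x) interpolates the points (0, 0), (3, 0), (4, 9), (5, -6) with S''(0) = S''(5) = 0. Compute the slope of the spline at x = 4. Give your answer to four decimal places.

-2.0323

With m_i denoting the second derivative at x_i, h_i = 3, 1, 1, and Δ_i = (y_(i+1) − y_i)/h_i = 0, 9, -15:
  3·m_0 + 8·m_1 + 1·m_2 = 6(Δ_1 - Δ_0) = 54
  1·m_1 + 4·m_2 + 1·m_3 = 6(Δ_2 - Δ_1) = -144
Natural end conditions: m_0 = m_3 = 0.
Solving: m_0 = 0, m_1 = 360/31, m_2 = -1206/31, m_3 = 0.
On [4, 5], S'(x) = b_2 + 2c_2·(x - 4) + 3d_2·(x - 4)² with b_2 = Δ_2 - h_2(2m_2 + m_3)/6 = -63/31, c_2 = m_2/2 = -603/31, d_2 = (m_3 - m_2)/(6h_2) = 201/31. So S'(4) = -63/31.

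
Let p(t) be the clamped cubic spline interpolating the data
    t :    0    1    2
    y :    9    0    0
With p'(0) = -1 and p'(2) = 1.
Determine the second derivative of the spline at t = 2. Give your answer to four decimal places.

Put m_i = p'' at the i-th knot. Here h = (1, 1) and Δ = (-9, 0), so the interior equations h_(i-1)·m_(i-1) + 2(h_(i-1)+h_i)·m_i + h_i·m_(i+1) = 6(Δ_i − Δ_(i-1)) read
  1·m_0 + 4·m_1 + 1·m_2 = 6(Δ_1 - Δ_0) = 54
Clamped end conditions give two more equations: 2h_0·m_0 + h_0·m_1 = 6(Δ_0 - p'(0)) = -48 and h_1·m_1 + 2h_1·m_2 = 6(p'(2) - Δ_1) = 6.
Hence m_0 = -73/2, m_1 = 25, m_2 = -19/2.

-9.5000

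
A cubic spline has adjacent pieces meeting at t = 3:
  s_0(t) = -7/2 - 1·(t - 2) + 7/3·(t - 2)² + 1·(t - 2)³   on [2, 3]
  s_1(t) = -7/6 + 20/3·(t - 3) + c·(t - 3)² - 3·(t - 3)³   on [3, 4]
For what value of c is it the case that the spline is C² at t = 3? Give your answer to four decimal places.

5.3333

s_0''(t) = 14/3 + 6·(t - 2), so s_0''(3) = 32/3. On the right, s_1''(3) = 2c, so c = 16/3.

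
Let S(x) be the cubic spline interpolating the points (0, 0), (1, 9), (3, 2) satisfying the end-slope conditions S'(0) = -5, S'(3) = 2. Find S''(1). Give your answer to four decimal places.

Let σ_i = S''(x_i). Step sizes h_i = 1, 2; slopes of the chords Δ_i = (y_(i+1) - y_i)/h_i = 9, -7/2.
  1·σ_0 + 6·σ_1 + 2·σ_2 = 6(Δ_1 - Δ_0) = -75
Clamped end conditions give two more equations: 2h_0·σ_0 + h_0·σ_1 = 6(Δ_0 - S'(0)) = 84 and h_1·σ_1 + 2h_1·σ_2 = 6(S'(3) - Δ_1) = 33.
Hence σ_0 = 341/6, σ_1 = -89/3, σ_2 = 277/12.

-29.6667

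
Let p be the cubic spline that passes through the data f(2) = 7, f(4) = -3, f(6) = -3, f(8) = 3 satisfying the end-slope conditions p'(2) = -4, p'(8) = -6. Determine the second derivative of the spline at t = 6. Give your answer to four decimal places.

5.5333

Let σ_i = p''(x_i). Step sizes h_i = 2, 2, 2; slopes of the chords Δ_i = (y_(i+1) - y_i)/h_i = -5, 0, 3.
  2·σ_0 + 8·σ_1 + 2·σ_2 = 6(Δ_1 - Δ_0) = 30
  2·σ_1 + 8·σ_2 + 2·σ_3 = 6(Δ_2 - Δ_1) = 18
Clamped end conditions give two more equations: 2h_0·σ_0 + h_0·σ_1 = 6(Δ_0 - p'(2)) = -6 and h_2·σ_2 + 2h_2·σ_3 = 6(p'(8) - Δ_2) = -54.
Solving the tridiagonal system: σ_0 = -46/15, σ_1 = 47/15, σ_2 = 83/15, σ_3 = -244/15.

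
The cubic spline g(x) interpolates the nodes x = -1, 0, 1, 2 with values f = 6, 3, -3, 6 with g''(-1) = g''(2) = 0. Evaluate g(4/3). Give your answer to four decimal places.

-1.5556

With m_i denoting the second derivative at x_i, h_i = 1, 1, 1, and Δ_i = (y_(i+1) − y_i)/h_i = -3, -6, 9:
  1·m_0 + 4·m_1 + 1·m_2 = 6(Δ_1 - Δ_0) = -18
  1·m_1 + 4·m_2 + 1·m_3 = 6(Δ_2 - Δ_1) = 90
Natural end conditions: m_0 = m_3 = 0.
Forward elimination and back-substitution give m_0 = 0, m_1 = -54/5, m_2 = 126/5, m_3 = 0.
On [1, 2], g(x) = -3 + 3/5·(x - 1) + 63/5·(x - 1)² - 21/5·(x - 1)³.
With (x - 1) = 1/3: g(4/3) = -14/9.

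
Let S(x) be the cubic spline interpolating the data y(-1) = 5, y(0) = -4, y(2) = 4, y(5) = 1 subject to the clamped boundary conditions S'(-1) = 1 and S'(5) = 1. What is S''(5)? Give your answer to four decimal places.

Put M_i = S'' at the i-th knot. Here h = (1, 2, 3) and Δ = (-9, 4, -1), so the interior equations h_(i-1)·M_(i-1) + 2(h_(i-1)+h_i)·M_i + h_i·M_(i+1) = 6(Δ_i − Δ_(i-1)) read
  1·M_0 + 6·M_1 + 2·M_2 = 6(Δ_1 - Δ_0) = 78
  2·M_1 + 10·M_2 + 3·M_3 = 6(Δ_2 - Δ_1) = -30
Clamped end conditions give two more equations: 2h_0·M_0 + h_0·M_1 = 6(Δ_0 - S'(-1)) = -60 and h_2·M_2 + 2h_2·M_3 = 6(S'(5) - Δ_2) = 12.
Forward elimination and back-substitution give M_0 = -790/19, M_1 = 440/19, M_2 = -184/19, M_3 = 130/19.

6.8421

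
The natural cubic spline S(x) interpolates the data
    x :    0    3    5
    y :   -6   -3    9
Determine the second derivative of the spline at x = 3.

With M_i denoting the second derivative at x_i, h_i = 3, 2, and Δ_i = (y_(i+1) − y_i)/h_i = 1, 6:
  3·M_0 + 10·M_1 + 2·M_2 = 6(Δ_1 - Δ_0) = 30
Natural end conditions: M_0 = M_2 = 0.
Hence M_0 = 0, M_1 = 3, M_2 = 0.

3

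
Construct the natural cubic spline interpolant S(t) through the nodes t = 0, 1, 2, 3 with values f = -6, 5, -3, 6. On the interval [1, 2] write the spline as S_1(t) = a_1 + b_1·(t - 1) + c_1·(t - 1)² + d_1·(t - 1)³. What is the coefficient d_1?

Write M_i for S''(x_i). With h_i = 1, 1, 1 and divided differences Δ_i = 11, -8, 9, the continuity of S' gives the tridiagonal system
  1·M_0 + 4·M_1 + 1·M_2 = 6(Δ_1 - Δ_0) = -114
  1·M_1 + 4·M_2 + 1·M_3 = 6(Δ_2 - Δ_1) = 102
Natural end conditions: M_0 = M_3 = 0.
Hence M_0 = 0, M_1 = -186/5, M_2 = 174/5, M_3 = 0.
On [1, 2], with S_1(t) = a_1 + b_1·(t - 1) + c_1·(t - 1)² + d_1·(t - 1)³: c_1 = M_1/2 = -93/5, d_1 = (M_2 - M_1)/(6h_1) = 12, b_1 = Δ_1 - h_1(2M_1 + M_2)/6 = -7/5.

12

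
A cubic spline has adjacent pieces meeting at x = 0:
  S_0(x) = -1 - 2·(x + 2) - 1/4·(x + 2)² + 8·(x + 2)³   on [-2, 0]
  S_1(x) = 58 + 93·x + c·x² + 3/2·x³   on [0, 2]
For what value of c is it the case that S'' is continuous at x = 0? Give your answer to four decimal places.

47.7500

S_0''(x) = -1/2 + 48·(x + 2), so S_0''(0) = 191/2. On the right, S_1''(0) = 2c, so c = 191/4.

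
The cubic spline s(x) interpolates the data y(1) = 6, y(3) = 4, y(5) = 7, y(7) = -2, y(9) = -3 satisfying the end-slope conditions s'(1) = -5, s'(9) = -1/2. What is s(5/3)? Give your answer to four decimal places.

Put σ_i = s'' at the i-th knot. Here h = (2, 2, 2, 2) and Δ = (-1, 3/2, -9/2, -1/2), so the interior equations h_(i-1)·σ_(i-1) + 2(h_(i-1)+h_i)·σ_i + h_i·σ_(i+1) = 6(Δ_i − Δ_(i-1)) read
  2·σ_0 + 8·σ_1 + 2·σ_2 = 6(Δ_1 - Δ_0) = 15
  2·σ_1 + 8·σ_2 + 2·σ_3 = 6(Δ_2 - Δ_1) = -36
  2·σ_2 + 8·σ_3 + 2·σ_4 = 6(Δ_3 - Δ_2) = 24
Clamped end conditions give two more equations: 2h_0·σ_0 + h_0·σ_1 = 6(Δ_0 - s'(1)) = 24 and h_3·σ_3 + 2h_3·σ_4 = 6(s'(9) - Δ_3) = 0.
Forward elimination and back-substitution give σ_0 = 39/8, σ_1 = 9/4, σ_2 = -51/8, σ_3 = 21/4, σ_4 = -21/8.
On [1, 3], s(x) = 6 - 5·(x - 1) + 39/16·(x - 1)² - 7/32·(x - 1)³.
With (x - 1) = 2/3: s(5/3) = 199/54.

3.6852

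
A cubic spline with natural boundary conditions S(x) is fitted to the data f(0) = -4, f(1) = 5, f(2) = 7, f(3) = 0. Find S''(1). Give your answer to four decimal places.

-7.6000

Let M_i = S''(x_i). Step sizes h_i = 1, 1, 1; slopes of the chords Δ_i = (y_(i+1) - y_i)/h_i = 9, 2, -7.
  1·M_0 + 4·M_1 + 1·M_2 = 6(Δ_1 - Δ_0) = -42
  1·M_1 + 4·M_2 + 1·M_3 = 6(Δ_2 - Δ_1) = -54
Natural end conditions: M_0 = M_3 = 0.
Forward elimination and back-substitution give M_0 = 0, M_1 = -38/5, M_2 = -58/5, M_3 = 0.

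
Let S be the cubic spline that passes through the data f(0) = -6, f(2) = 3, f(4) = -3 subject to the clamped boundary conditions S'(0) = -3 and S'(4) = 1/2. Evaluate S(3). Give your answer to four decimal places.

With M_i denoting the second derivative at x_i, h_i = 2, 2, and Δ_i = (y_(i+1) − y_i)/h_i = 9/2, -3:
  2·M_0 + 8·M_1 + 2·M_2 = 6(Δ_1 - Δ_0) = -45
Clamped end conditions give two more equations: 2h_0·M_0 + h_0·M_1 = 6(Δ_0 - S'(0)) = 45 and h_1·M_1 + 2h_1·M_2 = 6(S'(4) - Δ_1) = 21.
Solving the tridiagonal system: M_0 = 71/4, M_1 = -13, M_2 = 47/4.
On [2, 4], S(x) = 3 + 7/4·(x - 2) - 13/2·(x - 2)² + 33/16·(x - 2)³.
With (x - 2) = 1: S(3) = 5/16.

0.3125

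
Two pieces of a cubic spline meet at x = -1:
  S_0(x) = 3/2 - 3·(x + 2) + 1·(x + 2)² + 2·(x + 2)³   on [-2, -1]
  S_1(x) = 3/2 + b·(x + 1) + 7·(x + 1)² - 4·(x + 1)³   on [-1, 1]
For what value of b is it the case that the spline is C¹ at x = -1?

S_0'(x) = -3 + 2·(x + 2) + 6·(x + 2)², so S_0'(-1) = 5. On the right, S_1'(-1) = b, so b = 5.

5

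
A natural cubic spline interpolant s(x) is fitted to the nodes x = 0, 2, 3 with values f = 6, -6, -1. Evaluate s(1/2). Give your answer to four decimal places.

Write M_i for s''(x_i). With h_i = 2, 1 and divided differences Δ_i = -6, 5, the continuity of s' gives the tridiagonal system
  2·M_0 + 6·M_1 + 1·M_2 = 6(Δ_1 - Δ_0) = 66
Natural end conditions: M_0 = M_2 = 0.
Solving the tridiagonal system: M_0 = 0, M_1 = 11, M_2 = 0.
On [0, 2], s(x) = 6 - 29/3·x + 0·x² + 11/12·x³.
With x = 1/2: s(1/2) = 41/32.

1.2813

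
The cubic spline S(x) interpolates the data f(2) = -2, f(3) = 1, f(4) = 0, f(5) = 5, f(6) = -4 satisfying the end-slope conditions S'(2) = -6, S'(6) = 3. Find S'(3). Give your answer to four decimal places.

Put m_i = S'' at the i-th knot. Here h = (1, 1, 1, 1) and Δ = (3, -1, 5, -9), so the interior equations h_(i-1)·m_(i-1) + 2(h_(i-1)+h_i)·m_i + h_i·m_(i+1) = 6(Δ_i − Δ_(i-1)) read
  1·m_0 + 4·m_1 + 1·m_2 = 6(Δ_1 - Δ_0) = -24
  1·m_1 + 4·m_2 + 1·m_3 = 6(Δ_2 - Δ_1) = 36
  1·m_2 + 4·m_3 + 1·m_4 = 6(Δ_3 - Δ_2) = -84
Clamped end conditions give two more equations: 2h_0·m_0 + h_0·m_1 = 6(Δ_0 - S'(2)) = 54 and h_3·m_3 + 2h_3·m_4 = 6(S'(6) - Δ_3) = 72.
Solving: m_0 = 1059/28, m_1 = -303/14, m_2 = 99/4, m_3 = -579/14, m_4 = 1587/28.
On [3, 4], S'(x) = b_1 + 2c_1·(x - 3) + 3d_1·(x - 3)² with b_1 = Δ_1 - h_1(2m_1 + m_2)/6 = 117/56, c_1 = m_1/2 = -303/28, d_1 = (m_2 - m_1)/(6h_1) = 433/56. So S'(3) = 117/56.

2.0893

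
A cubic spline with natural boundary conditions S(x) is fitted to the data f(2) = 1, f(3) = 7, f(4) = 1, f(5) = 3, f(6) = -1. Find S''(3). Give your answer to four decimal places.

-23.3571

Let M_i = S''(x_i). Step sizes h_i = 1, 1, 1, 1; slopes of the chords Δ_i = (y_(i+1) - y_i)/h_i = 6, -6, 2, -4.
  1·M_0 + 4·M_1 + 1·M_2 = 6(Δ_1 - Δ_0) = -72
  1·M_1 + 4·M_2 + 1·M_3 = 6(Δ_2 - Δ_1) = 48
  1·M_2 + 4·M_3 + 1·M_4 = 6(Δ_3 - Δ_2) = -36
Natural end conditions: M_0 = M_4 = 0.
Solving: M_0 = 0, M_1 = -327/14, M_2 = 150/7, M_3 = -201/14, M_4 = 0.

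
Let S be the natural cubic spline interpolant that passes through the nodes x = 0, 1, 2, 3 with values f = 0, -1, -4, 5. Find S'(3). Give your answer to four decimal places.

Let M_i = S''(x_i). Step sizes h_i = 1, 1, 1; slopes of the chords Δ_i = (y_(i+1) - y_i)/h_i = -1, -3, 9.
  1·M_0 + 4·M_1 + 1·M_2 = 6(Δ_1 - Δ_0) = -12
  1·M_1 + 4·M_2 + 1·M_3 = 6(Δ_2 - Δ_1) = 72
Natural end conditions: M_0 = M_3 = 0.
Solving: M_0 = 0, M_1 = -8, M_2 = 20, M_3 = 0.
On [2, 3], S'(x) = b_2 + 2c_2·(x - 2) + 3d_2·(x - 2)² with b_2 = Δ_2 - h_2(2M_2 + M_3)/6 = 7/3, c_2 = M_2/2 = 10, d_2 = (M_3 - M_2)/(6h_2) = -10/3. So S'(3) = 37/3.

12.3333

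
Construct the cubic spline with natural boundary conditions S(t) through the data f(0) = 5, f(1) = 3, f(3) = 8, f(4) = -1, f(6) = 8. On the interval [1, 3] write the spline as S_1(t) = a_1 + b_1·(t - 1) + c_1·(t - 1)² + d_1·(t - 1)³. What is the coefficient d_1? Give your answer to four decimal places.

Let σ_i = S''(x_i). Step sizes h_i = 1, 2, 1, 2; slopes of the chords Δ_i = (y_(i+1) - y_i)/h_i = -2, 5/2, -9, 9/2.
  1·σ_0 + 6·σ_1 + 2·σ_2 = 6(Δ_1 - Δ_0) = 27
  2·σ_1 + 6·σ_2 + 1·σ_3 = 6(Δ_2 - Δ_1) = -69
  1·σ_2 + 6·σ_3 + 2·σ_4 = 6(Δ_3 - Δ_2) = 81
Natural end conditions: σ_0 = σ_4 = 0.
Solving the tridiagonal system: σ_0 = 0, σ_1 = 645/62, σ_2 = -549/31, σ_3 = 510/31, σ_4 = 0.
On [1, 3], with S_1(t) = a_1 + b_1·(t - 1) + c_1·(t - 1)² + d_1·(t - 1)³: c_1 = σ_1/2 = 645/124, d_1 = (σ_2 - σ_1)/(6h_1) = -581/248, b_1 = Δ_1 - h_1(2σ_1 + σ_2)/6 = 91/62.

-2.3427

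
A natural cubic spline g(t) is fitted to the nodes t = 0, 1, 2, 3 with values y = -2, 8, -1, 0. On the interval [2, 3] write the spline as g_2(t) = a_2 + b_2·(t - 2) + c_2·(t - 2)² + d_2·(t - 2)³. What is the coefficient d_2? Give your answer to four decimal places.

-3.9333

Write σ_i for g''(x_i). With h_i = 1, 1, 1 and divided differences Δ_i = 10, -9, 1, the continuity of g' gives the tridiagonal system
  1·σ_0 + 4·σ_1 + 1·σ_2 = 6(Δ_1 - Δ_0) = -114
  1·σ_1 + 4·σ_2 + 1·σ_3 = 6(Δ_2 - Δ_1) = 60
Natural end conditions: σ_0 = σ_3 = 0.
Solving: σ_0 = 0, σ_1 = -172/5, σ_2 = 118/5, σ_3 = 0.
On [2, 3], with g_2(t) = a_2 + b_2·(t - 2) + c_2·(t - 2)² + d_2·(t - 2)³: c_2 = σ_2/2 = 59/5, d_2 = (σ_3 - σ_2)/(6h_2) = -59/15, b_2 = Δ_2 - h_2(2σ_2 + σ_3)/6 = -103/15.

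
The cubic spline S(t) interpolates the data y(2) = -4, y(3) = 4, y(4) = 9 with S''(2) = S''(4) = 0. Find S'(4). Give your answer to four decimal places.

4.2500

Write m_i for S''(x_i). With h_i = 1, 1 and divided differences Δ_i = 8, 5, the continuity of S' gives the tridiagonal system
  1·m_0 + 4·m_1 + 1·m_2 = 6(Δ_1 - Δ_0) = -18
Natural end conditions: m_0 = m_2 = 0.
Solving: m_0 = 0, m_1 = -9/2, m_2 = 0.
On [3, 4], S'(t) = b_1 + 2c_1·(t - 3) + 3d_1·(t - 3)² with b_1 = Δ_1 - h_1(2m_1 + m_2)/6 = 13/2, c_1 = m_1/2 = -9/4, d_1 = (m_2 - m_1)/(6h_1) = 3/4. So S'(4) = 17/4.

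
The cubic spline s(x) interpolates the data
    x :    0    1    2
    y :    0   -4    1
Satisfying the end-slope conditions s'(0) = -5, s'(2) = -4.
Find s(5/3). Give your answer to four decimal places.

0.5185

Let σ_i = s''(x_i). Step sizes h_i = 1, 1; slopes of the chords Δ_i = (y_(i+1) - y_i)/h_i = -4, 5.
  1·σ_0 + 4·σ_1 + 1·σ_2 = 6(Δ_1 - Δ_0) = 54
Clamped end conditions give two more equations: 2h_0·σ_0 + h_0·σ_1 = 6(Δ_0 - s'(0)) = 6 and h_1·σ_1 + 2h_1·σ_2 = 6(s'(2) - Δ_1) = -54.
Forward elimination and back-substitution give σ_0 = -10, σ_1 = 26, σ_2 = -40.
On [1, 2], s(x) = -4 + 3·(x - 1) + 13·(x - 1)² - 11·(x - 1)³.
With (x - 1) = 2/3: s(5/3) = 14/27.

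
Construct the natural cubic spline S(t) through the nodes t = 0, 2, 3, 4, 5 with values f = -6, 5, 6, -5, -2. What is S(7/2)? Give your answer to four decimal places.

Write M_i for S''(x_i). With h_i = 2, 1, 1, 1 and divided differences Δ_i = 11/2, 1, -11, 3, the continuity of S' gives the tridiagonal system
  2·M_0 + 6·M_1 + 1·M_2 = 6(Δ_1 - Δ_0) = -27
  1·M_1 + 4·M_2 + 1·M_3 = 6(Δ_2 - Δ_1) = -72
  1·M_2 + 4·M_3 + 1·M_4 = 6(Δ_3 - Δ_2) = 84
Natural end conditions: M_0 = M_4 = 0.
Forward elimination and back-substitution give M_0 = 0, M_1 = -33/86, M_2 = -1062/43, M_3 = 2337/86, M_4 = 0.
On [3, 4], S(t) = 6 - 1255/172·(t - 3) - 531/43·(t - 3)² + 1487/172·(t - 3)³.
With (t - 3) = 1/2: S(7/2) = 475/1376.

0.3452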